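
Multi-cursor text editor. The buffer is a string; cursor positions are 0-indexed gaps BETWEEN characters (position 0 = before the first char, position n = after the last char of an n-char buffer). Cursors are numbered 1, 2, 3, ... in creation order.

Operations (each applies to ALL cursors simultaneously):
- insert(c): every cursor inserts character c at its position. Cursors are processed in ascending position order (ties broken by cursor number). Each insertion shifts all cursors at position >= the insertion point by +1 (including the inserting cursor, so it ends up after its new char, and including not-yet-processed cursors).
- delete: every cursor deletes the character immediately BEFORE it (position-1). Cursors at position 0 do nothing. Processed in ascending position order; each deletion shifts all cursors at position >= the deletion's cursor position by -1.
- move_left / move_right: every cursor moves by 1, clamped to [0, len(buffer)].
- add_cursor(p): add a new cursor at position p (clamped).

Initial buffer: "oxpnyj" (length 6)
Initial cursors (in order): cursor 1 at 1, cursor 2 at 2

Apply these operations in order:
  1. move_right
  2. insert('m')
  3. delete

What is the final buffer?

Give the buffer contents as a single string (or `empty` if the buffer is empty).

After op 1 (move_right): buffer="oxpnyj" (len 6), cursors c1@2 c2@3, authorship ......
After op 2 (insert('m')): buffer="oxmpmnyj" (len 8), cursors c1@3 c2@5, authorship ..1.2...
After op 3 (delete): buffer="oxpnyj" (len 6), cursors c1@2 c2@3, authorship ......

Answer: oxpnyj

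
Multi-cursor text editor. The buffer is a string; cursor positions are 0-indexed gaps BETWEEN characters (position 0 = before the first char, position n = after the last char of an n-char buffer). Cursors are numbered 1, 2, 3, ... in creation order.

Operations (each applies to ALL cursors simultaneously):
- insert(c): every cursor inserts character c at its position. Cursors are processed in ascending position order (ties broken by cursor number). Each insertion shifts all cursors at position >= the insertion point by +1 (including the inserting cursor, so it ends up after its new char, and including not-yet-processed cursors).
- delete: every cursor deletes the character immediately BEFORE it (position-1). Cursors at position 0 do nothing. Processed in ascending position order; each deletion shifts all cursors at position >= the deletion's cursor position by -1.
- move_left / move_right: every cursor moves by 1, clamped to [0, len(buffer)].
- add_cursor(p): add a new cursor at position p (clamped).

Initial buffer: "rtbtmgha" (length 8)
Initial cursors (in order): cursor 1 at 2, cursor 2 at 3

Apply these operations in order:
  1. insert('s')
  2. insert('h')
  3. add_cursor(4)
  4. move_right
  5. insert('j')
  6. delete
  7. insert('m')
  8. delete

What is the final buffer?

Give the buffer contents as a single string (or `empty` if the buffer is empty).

After op 1 (insert('s')): buffer="rtsbstmgha" (len 10), cursors c1@3 c2@5, authorship ..1.2.....
After op 2 (insert('h')): buffer="rtshbshtmgha" (len 12), cursors c1@4 c2@7, authorship ..11.22.....
After op 3 (add_cursor(4)): buffer="rtshbshtmgha" (len 12), cursors c1@4 c3@4 c2@7, authorship ..11.22.....
After op 4 (move_right): buffer="rtshbshtmgha" (len 12), cursors c1@5 c3@5 c2@8, authorship ..11.22.....
After op 5 (insert('j')): buffer="rtshbjjshtjmgha" (len 15), cursors c1@7 c3@7 c2@11, authorship ..11.1322.2....
After op 6 (delete): buffer="rtshbshtmgha" (len 12), cursors c1@5 c3@5 c2@8, authorship ..11.22.....
After op 7 (insert('m')): buffer="rtshbmmshtmmgha" (len 15), cursors c1@7 c3@7 c2@11, authorship ..11.1322.2....
After op 8 (delete): buffer="rtshbshtmgha" (len 12), cursors c1@5 c3@5 c2@8, authorship ..11.22.....

Answer: rtshbshtmgha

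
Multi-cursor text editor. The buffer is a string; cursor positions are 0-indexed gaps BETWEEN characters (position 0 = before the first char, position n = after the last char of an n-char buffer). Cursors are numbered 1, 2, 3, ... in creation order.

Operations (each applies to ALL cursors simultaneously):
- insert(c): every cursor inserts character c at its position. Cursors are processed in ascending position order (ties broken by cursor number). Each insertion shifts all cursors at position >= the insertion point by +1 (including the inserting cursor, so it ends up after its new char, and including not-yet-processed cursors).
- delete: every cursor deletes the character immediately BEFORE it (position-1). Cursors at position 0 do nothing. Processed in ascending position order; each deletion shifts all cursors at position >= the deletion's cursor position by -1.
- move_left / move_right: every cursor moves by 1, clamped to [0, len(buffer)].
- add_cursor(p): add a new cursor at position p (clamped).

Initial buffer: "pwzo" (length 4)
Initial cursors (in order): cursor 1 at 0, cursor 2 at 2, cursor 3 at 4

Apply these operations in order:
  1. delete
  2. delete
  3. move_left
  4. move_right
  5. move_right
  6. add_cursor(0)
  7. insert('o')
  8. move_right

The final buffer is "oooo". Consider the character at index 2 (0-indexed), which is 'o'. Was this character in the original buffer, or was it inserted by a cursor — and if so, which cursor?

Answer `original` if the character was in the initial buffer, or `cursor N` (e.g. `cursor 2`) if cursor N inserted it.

After op 1 (delete): buffer="pz" (len 2), cursors c1@0 c2@1 c3@2, authorship ..
After op 2 (delete): buffer="" (len 0), cursors c1@0 c2@0 c3@0, authorship 
After op 3 (move_left): buffer="" (len 0), cursors c1@0 c2@0 c3@0, authorship 
After op 4 (move_right): buffer="" (len 0), cursors c1@0 c2@0 c3@0, authorship 
After op 5 (move_right): buffer="" (len 0), cursors c1@0 c2@0 c3@0, authorship 
After op 6 (add_cursor(0)): buffer="" (len 0), cursors c1@0 c2@0 c3@0 c4@0, authorship 
After op 7 (insert('o')): buffer="oooo" (len 4), cursors c1@4 c2@4 c3@4 c4@4, authorship 1234
After op 8 (move_right): buffer="oooo" (len 4), cursors c1@4 c2@4 c3@4 c4@4, authorship 1234
Authorship (.=original, N=cursor N): 1 2 3 4
Index 2: author = 3

Answer: cursor 3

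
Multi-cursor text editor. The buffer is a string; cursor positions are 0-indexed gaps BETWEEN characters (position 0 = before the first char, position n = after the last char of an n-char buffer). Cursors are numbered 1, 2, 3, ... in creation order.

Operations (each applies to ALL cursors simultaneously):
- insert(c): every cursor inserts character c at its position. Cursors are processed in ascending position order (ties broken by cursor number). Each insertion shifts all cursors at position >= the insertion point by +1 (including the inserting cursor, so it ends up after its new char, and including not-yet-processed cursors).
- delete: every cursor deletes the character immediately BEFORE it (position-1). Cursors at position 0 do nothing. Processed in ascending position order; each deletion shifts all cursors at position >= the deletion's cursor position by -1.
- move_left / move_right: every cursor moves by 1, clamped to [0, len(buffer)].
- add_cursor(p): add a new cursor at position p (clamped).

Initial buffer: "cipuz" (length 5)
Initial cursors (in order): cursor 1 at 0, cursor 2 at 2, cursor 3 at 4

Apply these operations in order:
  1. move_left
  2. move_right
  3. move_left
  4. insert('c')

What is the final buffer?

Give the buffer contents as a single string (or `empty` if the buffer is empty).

After op 1 (move_left): buffer="cipuz" (len 5), cursors c1@0 c2@1 c3@3, authorship .....
After op 2 (move_right): buffer="cipuz" (len 5), cursors c1@1 c2@2 c3@4, authorship .....
After op 3 (move_left): buffer="cipuz" (len 5), cursors c1@0 c2@1 c3@3, authorship .....
After op 4 (insert('c')): buffer="cccipcuz" (len 8), cursors c1@1 c2@3 c3@6, authorship 1.2..3..

Answer: cccipcuz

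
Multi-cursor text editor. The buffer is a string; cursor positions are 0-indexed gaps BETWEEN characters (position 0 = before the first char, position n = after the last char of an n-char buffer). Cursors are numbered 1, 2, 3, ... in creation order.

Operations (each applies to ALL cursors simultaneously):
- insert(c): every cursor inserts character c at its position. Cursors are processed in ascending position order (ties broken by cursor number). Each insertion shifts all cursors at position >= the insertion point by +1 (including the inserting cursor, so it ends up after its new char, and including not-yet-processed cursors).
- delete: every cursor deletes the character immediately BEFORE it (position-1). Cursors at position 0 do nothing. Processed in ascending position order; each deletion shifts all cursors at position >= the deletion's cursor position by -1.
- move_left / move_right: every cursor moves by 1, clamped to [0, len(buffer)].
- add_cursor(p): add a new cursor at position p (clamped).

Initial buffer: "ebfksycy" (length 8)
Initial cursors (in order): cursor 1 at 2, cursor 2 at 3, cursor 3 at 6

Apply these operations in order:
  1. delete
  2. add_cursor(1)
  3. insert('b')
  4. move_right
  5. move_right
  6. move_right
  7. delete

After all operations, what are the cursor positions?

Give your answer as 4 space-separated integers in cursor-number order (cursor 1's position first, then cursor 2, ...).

Answer: 4 4 5 4

Derivation:
After op 1 (delete): buffer="ekscy" (len 5), cursors c1@1 c2@1 c3@3, authorship .....
After op 2 (add_cursor(1)): buffer="ekscy" (len 5), cursors c1@1 c2@1 c4@1 c3@3, authorship .....
After op 3 (insert('b')): buffer="ebbbksbcy" (len 9), cursors c1@4 c2@4 c4@4 c3@7, authorship .124..3..
After op 4 (move_right): buffer="ebbbksbcy" (len 9), cursors c1@5 c2@5 c4@5 c3@8, authorship .124..3..
After op 5 (move_right): buffer="ebbbksbcy" (len 9), cursors c1@6 c2@6 c4@6 c3@9, authorship .124..3..
After op 6 (move_right): buffer="ebbbksbcy" (len 9), cursors c1@7 c2@7 c4@7 c3@9, authorship .124..3..
After op 7 (delete): buffer="ebbbc" (len 5), cursors c1@4 c2@4 c4@4 c3@5, authorship .124.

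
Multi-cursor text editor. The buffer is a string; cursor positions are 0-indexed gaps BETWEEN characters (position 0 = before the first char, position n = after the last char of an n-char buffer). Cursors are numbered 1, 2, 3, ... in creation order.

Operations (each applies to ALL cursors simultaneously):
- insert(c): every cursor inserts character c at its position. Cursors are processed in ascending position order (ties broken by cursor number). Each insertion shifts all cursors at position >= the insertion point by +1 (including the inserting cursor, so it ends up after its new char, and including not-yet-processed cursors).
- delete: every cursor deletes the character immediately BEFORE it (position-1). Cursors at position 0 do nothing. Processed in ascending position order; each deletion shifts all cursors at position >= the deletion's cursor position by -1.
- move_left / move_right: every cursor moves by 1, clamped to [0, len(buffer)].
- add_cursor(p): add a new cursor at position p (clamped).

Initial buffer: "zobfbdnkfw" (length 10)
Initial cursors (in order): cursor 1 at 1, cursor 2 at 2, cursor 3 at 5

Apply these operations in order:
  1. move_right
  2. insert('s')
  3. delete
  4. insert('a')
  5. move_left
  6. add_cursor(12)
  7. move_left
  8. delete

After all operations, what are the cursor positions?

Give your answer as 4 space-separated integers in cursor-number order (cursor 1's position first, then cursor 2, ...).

Answer: 0 1 4 7

Derivation:
After op 1 (move_right): buffer="zobfbdnkfw" (len 10), cursors c1@2 c2@3 c3@6, authorship ..........
After op 2 (insert('s')): buffer="zosbsfbdsnkfw" (len 13), cursors c1@3 c2@5 c3@9, authorship ..1.2...3....
After op 3 (delete): buffer="zobfbdnkfw" (len 10), cursors c1@2 c2@3 c3@6, authorship ..........
After op 4 (insert('a')): buffer="zoabafbdankfw" (len 13), cursors c1@3 c2@5 c3@9, authorship ..1.2...3....
After op 5 (move_left): buffer="zoabafbdankfw" (len 13), cursors c1@2 c2@4 c3@8, authorship ..1.2...3....
After op 6 (add_cursor(12)): buffer="zoabafbdankfw" (len 13), cursors c1@2 c2@4 c3@8 c4@12, authorship ..1.2...3....
After op 7 (move_left): buffer="zoabafbdankfw" (len 13), cursors c1@1 c2@3 c3@7 c4@11, authorship ..1.2...3....
After op 8 (delete): buffer="obafdanfw" (len 9), cursors c1@0 c2@1 c3@4 c4@7, authorship ..2..3...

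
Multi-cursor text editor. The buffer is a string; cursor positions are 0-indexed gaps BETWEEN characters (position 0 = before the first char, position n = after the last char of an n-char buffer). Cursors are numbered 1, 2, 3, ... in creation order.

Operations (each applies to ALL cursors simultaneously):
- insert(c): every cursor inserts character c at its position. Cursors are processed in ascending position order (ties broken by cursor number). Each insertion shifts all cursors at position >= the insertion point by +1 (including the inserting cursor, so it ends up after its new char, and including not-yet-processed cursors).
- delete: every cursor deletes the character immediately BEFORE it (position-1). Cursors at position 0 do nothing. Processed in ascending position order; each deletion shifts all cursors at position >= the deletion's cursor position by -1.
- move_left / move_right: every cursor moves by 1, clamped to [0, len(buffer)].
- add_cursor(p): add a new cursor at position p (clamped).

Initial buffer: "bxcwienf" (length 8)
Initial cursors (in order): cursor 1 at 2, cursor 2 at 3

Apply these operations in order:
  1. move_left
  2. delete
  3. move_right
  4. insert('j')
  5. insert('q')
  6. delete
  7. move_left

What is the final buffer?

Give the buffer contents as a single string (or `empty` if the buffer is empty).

After op 1 (move_left): buffer="bxcwienf" (len 8), cursors c1@1 c2@2, authorship ........
After op 2 (delete): buffer="cwienf" (len 6), cursors c1@0 c2@0, authorship ......
After op 3 (move_right): buffer="cwienf" (len 6), cursors c1@1 c2@1, authorship ......
After op 4 (insert('j')): buffer="cjjwienf" (len 8), cursors c1@3 c2@3, authorship .12.....
After op 5 (insert('q')): buffer="cjjqqwienf" (len 10), cursors c1@5 c2@5, authorship .1212.....
After op 6 (delete): buffer="cjjwienf" (len 8), cursors c1@3 c2@3, authorship .12.....
After op 7 (move_left): buffer="cjjwienf" (len 8), cursors c1@2 c2@2, authorship .12.....

Answer: cjjwienf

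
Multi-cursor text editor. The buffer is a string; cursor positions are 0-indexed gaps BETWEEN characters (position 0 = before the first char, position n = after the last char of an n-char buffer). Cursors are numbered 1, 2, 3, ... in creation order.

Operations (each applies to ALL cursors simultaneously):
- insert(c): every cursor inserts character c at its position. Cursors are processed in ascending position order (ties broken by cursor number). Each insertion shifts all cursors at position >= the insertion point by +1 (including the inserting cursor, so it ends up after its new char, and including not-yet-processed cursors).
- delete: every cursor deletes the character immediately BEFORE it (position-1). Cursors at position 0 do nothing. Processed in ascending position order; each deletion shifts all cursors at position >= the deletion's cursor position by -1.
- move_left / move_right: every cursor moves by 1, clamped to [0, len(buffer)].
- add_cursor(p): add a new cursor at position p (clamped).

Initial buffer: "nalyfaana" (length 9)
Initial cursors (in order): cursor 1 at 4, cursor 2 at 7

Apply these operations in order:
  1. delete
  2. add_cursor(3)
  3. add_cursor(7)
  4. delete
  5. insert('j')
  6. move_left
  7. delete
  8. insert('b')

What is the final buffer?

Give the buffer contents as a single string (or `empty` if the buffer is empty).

After op 1 (delete): buffer="nalfana" (len 7), cursors c1@3 c2@5, authorship .......
After op 2 (add_cursor(3)): buffer="nalfana" (len 7), cursors c1@3 c3@3 c2@5, authorship .......
After op 3 (add_cursor(7)): buffer="nalfana" (len 7), cursors c1@3 c3@3 c2@5 c4@7, authorship .......
After op 4 (delete): buffer="nfn" (len 3), cursors c1@1 c3@1 c2@2 c4@3, authorship ...
After op 5 (insert('j')): buffer="njjfjnj" (len 7), cursors c1@3 c3@3 c2@5 c4@7, authorship .13.2.4
After op 6 (move_left): buffer="njjfjnj" (len 7), cursors c1@2 c3@2 c2@4 c4@6, authorship .13.2.4
After op 7 (delete): buffer="jjj" (len 3), cursors c1@0 c3@0 c2@1 c4@2, authorship 324
After op 8 (insert('b')): buffer="bbjbjbj" (len 7), cursors c1@2 c3@2 c2@4 c4@6, authorship 1332244

Answer: bbjbjbj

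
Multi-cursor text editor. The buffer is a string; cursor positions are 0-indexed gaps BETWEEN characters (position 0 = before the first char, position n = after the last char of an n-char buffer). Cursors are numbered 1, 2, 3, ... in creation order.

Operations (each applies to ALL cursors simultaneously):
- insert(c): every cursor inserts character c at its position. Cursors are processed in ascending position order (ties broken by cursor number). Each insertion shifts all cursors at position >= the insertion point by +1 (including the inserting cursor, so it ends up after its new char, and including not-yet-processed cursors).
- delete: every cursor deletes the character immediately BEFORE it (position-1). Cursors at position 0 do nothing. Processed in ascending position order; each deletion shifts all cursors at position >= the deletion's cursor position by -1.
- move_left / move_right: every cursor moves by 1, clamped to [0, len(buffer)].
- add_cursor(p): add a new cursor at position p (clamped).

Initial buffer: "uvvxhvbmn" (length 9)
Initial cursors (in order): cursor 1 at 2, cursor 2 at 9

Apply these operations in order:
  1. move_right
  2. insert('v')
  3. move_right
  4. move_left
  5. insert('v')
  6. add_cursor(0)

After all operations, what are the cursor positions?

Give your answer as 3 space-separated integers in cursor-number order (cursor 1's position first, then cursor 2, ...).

After op 1 (move_right): buffer="uvvxhvbmn" (len 9), cursors c1@3 c2@9, authorship .........
After op 2 (insert('v')): buffer="uvvvxhvbmnv" (len 11), cursors c1@4 c2@11, authorship ...1......2
After op 3 (move_right): buffer="uvvvxhvbmnv" (len 11), cursors c1@5 c2@11, authorship ...1......2
After op 4 (move_left): buffer="uvvvxhvbmnv" (len 11), cursors c1@4 c2@10, authorship ...1......2
After op 5 (insert('v')): buffer="uvvvvxhvbmnvv" (len 13), cursors c1@5 c2@12, authorship ...11......22
After op 6 (add_cursor(0)): buffer="uvvvvxhvbmnvv" (len 13), cursors c3@0 c1@5 c2@12, authorship ...11......22

Answer: 5 12 0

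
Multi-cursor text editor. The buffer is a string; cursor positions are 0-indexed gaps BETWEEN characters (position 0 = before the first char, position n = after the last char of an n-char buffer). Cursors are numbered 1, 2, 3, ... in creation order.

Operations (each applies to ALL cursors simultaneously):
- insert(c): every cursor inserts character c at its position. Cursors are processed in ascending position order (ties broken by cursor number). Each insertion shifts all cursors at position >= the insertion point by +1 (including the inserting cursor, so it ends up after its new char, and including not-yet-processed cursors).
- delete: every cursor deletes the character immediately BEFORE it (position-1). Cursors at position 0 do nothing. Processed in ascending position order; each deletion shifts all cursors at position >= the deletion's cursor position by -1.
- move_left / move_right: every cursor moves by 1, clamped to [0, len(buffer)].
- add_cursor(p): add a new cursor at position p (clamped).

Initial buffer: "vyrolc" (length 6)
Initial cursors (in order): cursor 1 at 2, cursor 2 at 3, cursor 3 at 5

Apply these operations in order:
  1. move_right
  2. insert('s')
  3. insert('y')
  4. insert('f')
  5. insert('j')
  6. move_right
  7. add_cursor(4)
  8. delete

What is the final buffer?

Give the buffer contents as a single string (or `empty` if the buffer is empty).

Answer: vyryfjsyfjcsyf

Derivation:
After op 1 (move_right): buffer="vyrolc" (len 6), cursors c1@3 c2@4 c3@6, authorship ......
After op 2 (insert('s')): buffer="vyrsoslcs" (len 9), cursors c1@4 c2@6 c3@9, authorship ...1.2..3
After op 3 (insert('y')): buffer="vyrsyosylcsy" (len 12), cursors c1@5 c2@8 c3@12, authorship ...11.22..33
After op 4 (insert('f')): buffer="vyrsyfosyflcsyf" (len 15), cursors c1@6 c2@10 c3@15, authorship ...111.222..333
After op 5 (insert('j')): buffer="vyrsyfjosyfjlcsyfj" (len 18), cursors c1@7 c2@12 c3@18, authorship ...1111.2222..3333
After op 6 (move_right): buffer="vyrsyfjosyfjlcsyfj" (len 18), cursors c1@8 c2@13 c3@18, authorship ...1111.2222..3333
After op 7 (add_cursor(4)): buffer="vyrsyfjosyfjlcsyfj" (len 18), cursors c4@4 c1@8 c2@13 c3@18, authorship ...1111.2222..3333
After op 8 (delete): buffer="vyryfjsyfjcsyf" (len 14), cursors c4@3 c1@6 c2@10 c3@14, authorship ...1112222.333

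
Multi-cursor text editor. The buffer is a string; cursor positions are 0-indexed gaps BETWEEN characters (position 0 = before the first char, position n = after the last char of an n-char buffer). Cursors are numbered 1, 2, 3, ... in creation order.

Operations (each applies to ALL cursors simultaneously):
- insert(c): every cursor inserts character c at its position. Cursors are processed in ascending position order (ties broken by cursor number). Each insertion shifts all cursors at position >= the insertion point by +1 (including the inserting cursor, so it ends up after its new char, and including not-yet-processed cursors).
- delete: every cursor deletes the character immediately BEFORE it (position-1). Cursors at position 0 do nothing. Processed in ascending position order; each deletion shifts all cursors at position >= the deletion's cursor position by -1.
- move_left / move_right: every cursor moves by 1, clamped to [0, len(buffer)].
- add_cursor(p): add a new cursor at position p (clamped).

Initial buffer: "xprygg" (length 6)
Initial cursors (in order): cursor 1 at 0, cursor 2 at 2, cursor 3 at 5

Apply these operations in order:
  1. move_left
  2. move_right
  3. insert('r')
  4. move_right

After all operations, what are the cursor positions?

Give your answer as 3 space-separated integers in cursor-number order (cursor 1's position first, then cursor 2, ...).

After op 1 (move_left): buffer="xprygg" (len 6), cursors c1@0 c2@1 c3@4, authorship ......
After op 2 (move_right): buffer="xprygg" (len 6), cursors c1@1 c2@2 c3@5, authorship ......
After op 3 (insert('r')): buffer="xrprrygrg" (len 9), cursors c1@2 c2@4 c3@8, authorship .1.2...3.
After op 4 (move_right): buffer="xrprrygrg" (len 9), cursors c1@3 c2@5 c3@9, authorship .1.2...3.

Answer: 3 5 9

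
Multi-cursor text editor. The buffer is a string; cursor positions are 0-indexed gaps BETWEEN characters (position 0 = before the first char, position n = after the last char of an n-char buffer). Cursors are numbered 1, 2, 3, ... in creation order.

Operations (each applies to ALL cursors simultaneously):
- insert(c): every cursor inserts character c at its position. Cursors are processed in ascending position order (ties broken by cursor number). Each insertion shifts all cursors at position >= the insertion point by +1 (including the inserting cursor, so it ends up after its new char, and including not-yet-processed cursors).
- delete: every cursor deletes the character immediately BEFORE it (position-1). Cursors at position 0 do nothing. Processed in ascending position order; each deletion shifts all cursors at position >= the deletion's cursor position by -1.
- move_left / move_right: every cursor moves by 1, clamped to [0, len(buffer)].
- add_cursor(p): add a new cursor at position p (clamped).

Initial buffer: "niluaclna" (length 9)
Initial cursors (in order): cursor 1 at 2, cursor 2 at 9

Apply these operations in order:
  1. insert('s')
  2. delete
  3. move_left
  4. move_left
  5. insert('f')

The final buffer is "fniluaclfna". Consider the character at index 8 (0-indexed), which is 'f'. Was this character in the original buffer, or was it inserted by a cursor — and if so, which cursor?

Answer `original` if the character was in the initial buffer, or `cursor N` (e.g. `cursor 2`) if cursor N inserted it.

After op 1 (insert('s')): buffer="nisluaclnas" (len 11), cursors c1@3 c2@11, authorship ..1.......2
After op 2 (delete): buffer="niluaclna" (len 9), cursors c1@2 c2@9, authorship .........
After op 3 (move_left): buffer="niluaclna" (len 9), cursors c1@1 c2@8, authorship .........
After op 4 (move_left): buffer="niluaclna" (len 9), cursors c1@0 c2@7, authorship .........
After op 5 (insert('f')): buffer="fniluaclfna" (len 11), cursors c1@1 c2@9, authorship 1.......2..
Authorship (.=original, N=cursor N): 1 . . . . . . . 2 . .
Index 8: author = 2

Answer: cursor 2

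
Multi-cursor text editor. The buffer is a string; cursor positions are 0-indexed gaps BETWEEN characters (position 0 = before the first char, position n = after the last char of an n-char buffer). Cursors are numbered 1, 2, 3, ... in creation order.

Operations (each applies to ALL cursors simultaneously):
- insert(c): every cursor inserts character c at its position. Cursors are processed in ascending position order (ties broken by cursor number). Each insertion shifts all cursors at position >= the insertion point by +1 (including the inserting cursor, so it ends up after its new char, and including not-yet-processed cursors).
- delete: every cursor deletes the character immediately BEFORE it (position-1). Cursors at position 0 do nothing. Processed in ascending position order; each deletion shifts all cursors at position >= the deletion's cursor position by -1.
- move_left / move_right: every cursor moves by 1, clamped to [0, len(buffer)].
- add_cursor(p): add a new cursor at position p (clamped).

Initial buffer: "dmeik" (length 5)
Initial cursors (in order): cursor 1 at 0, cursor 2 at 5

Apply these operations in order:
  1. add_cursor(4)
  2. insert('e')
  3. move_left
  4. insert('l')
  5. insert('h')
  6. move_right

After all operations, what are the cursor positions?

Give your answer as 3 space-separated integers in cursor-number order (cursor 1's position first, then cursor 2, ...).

After op 1 (add_cursor(4)): buffer="dmeik" (len 5), cursors c1@0 c3@4 c2@5, authorship .....
After op 2 (insert('e')): buffer="edmeieke" (len 8), cursors c1@1 c3@6 c2@8, authorship 1....3.2
After op 3 (move_left): buffer="edmeieke" (len 8), cursors c1@0 c3@5 c2@7, authorship 1....3.2
After op 4 (insert('l')): buffer="ledmeilekle" (len 11), cursors c1@1 c3@7 c2@10, authorship 11....33.22
After op 5 (insert('h')): buffer="lhedmeilheklhe" (len 14), cursors c1@2 c3@9 c2@13, authorship 111....333.222
After op 6 (move_right): buffer="lhedmeilheklhe" (len 14), cursors c1@3 c3@10 c2@14, authorship 111....333.222

Answer: 3 14 10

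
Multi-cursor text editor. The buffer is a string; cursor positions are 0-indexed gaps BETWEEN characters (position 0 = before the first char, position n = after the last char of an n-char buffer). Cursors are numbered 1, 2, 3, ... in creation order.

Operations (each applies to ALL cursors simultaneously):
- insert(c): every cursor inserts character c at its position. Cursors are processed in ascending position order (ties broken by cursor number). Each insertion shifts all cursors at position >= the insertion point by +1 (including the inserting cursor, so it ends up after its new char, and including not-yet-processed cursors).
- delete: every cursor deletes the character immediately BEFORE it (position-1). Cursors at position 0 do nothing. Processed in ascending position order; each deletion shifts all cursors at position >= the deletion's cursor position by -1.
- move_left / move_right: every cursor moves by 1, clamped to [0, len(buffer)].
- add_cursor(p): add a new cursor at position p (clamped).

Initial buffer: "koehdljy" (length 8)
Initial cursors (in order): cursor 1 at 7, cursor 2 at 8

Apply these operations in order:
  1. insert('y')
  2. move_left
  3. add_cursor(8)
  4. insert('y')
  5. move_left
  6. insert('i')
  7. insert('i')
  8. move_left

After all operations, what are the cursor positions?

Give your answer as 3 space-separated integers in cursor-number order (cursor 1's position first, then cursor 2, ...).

After op 1 (insert('y')): buffer="koehdljyyy" (len 10), cursors c1@8 c2@10, authorship .......1.2
After op 2 (move_left): buffer="koehdljyyy" (len 10), cursors c1@7 c2@9, authorship .......1.2
After op 3 (add_cursor(8)): buffer="koehdljyyy" (len 10), cursors c1@7 c3@8 c2@9, authorship .......1.2
After op 4 (insert('y')): buffer="koehdljyyyyyy" (len 13), cursors c1@8 c3@10 c2@12, authorship .......113.22
After op 5 (move_left): buffer="koehdljyyyyyy" (len 13), cursors c1@7 c3@9 c2@11, authorship .......113.22
After op 6 (insert('i')): buffer="koehdljiyyiyyiyy" (len 16), cursors c1@8 c3@11 c2@14, authorship .......11133.222
After op 7 (insert('i')): buffer="koehdljiiyyiiyyiiyy" (len 19), cursors c1@9 c3@13 c2@17, authorship .......1111333.2222
After op 8 (move_left): buffer="koehdljiiyyiiyyiiyy" (len 19), cursors c1@8 c3@12 c2@16, authorship .......1111333.2222

Answer: 8 16 12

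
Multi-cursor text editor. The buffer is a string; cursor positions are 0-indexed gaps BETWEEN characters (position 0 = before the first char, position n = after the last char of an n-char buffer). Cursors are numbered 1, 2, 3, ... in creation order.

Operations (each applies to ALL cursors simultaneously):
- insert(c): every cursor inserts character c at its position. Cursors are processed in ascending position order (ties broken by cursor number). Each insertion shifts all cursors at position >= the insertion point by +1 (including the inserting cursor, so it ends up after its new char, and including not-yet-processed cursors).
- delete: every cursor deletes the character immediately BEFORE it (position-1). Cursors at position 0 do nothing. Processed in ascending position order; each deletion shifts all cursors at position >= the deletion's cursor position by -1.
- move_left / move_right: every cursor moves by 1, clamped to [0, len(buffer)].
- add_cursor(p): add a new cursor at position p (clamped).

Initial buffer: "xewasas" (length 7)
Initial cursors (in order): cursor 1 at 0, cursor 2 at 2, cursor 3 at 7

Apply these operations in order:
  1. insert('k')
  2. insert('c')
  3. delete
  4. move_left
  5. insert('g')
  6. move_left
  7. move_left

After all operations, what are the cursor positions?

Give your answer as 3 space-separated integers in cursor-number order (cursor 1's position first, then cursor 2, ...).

Answer: 0 3 10

Derivation:
After op 1 (insert('k')): buffer="kxekwasask" (len 10), cursors c1@1 c2@4 c3@10, authorship 1..2.....3
After op 2 (insert('c')): buffer="kcxekcwasaskc" (len 13), cursors c1@2 c2@6 c3@13, authorship 11..22.....33
After op 3 (delete): buffer="kxekwasask" (len 10), cursors c1@1 c2@4 c3@10, authorship 1..2.....3
After op 4 (move_left): buffer="kxekwasask" (len 10), cursors c1@0 c2@3 c3@9, authorship 1..2.....3
After op 5 (insert('g')): buffer="gkxegkwasasgk" (len 13), cursors c1@1 c2@5 c3@12, authorship 11..22.....33
After op 6 (move_left): buffer="gkxegkwasasgk" (len 13), cursors c1@0 c2@4 c3@11, authorship 11..22.....33
After op 7 (move_left): buffer="gkxegkwasasgk" (len 13), cursors c1@0 c2@3 c3@10, authorship 11..22.....33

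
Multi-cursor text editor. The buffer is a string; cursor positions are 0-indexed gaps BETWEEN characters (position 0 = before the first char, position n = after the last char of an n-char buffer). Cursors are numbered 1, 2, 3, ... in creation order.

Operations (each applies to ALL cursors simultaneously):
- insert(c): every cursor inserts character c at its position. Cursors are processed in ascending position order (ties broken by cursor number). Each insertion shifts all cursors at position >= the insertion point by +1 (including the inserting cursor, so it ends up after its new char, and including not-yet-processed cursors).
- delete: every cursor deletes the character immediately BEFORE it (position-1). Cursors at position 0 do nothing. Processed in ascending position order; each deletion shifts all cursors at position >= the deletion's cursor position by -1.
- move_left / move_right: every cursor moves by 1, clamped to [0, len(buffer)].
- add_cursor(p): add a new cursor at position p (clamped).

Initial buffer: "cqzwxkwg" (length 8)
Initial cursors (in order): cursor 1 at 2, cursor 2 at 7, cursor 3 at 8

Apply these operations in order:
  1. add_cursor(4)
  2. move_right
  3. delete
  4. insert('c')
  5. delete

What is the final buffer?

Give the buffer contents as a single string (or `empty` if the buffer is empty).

After op 1 (add_cursor(4)): buffer="cqzwxkwg" (len 8), cursors c1@2 c4@4 c2@7 c3@8, authorship ........
After op 2 (move_right): buffer="cqzwxkwg" (len 8), cursors c1@3 c4@5 c2@8 c3@8, authorship ........
After op 3 (delete): buffer="cqwk" (len 4), cursors c1@2 c4@3 c2@4 c3@4, authorship ....
After op 4 (insert('c')): buffer="cqcwckcc" (len 8), cursors c1@3 c4@5 c2@8 c3@8, authorship ..1.4.23
After op 5 (delete): buffer="cqwk" (len 4), cursors c1@2 c4@3 c2@4 c3@4, authorship ....

Answer: cqwk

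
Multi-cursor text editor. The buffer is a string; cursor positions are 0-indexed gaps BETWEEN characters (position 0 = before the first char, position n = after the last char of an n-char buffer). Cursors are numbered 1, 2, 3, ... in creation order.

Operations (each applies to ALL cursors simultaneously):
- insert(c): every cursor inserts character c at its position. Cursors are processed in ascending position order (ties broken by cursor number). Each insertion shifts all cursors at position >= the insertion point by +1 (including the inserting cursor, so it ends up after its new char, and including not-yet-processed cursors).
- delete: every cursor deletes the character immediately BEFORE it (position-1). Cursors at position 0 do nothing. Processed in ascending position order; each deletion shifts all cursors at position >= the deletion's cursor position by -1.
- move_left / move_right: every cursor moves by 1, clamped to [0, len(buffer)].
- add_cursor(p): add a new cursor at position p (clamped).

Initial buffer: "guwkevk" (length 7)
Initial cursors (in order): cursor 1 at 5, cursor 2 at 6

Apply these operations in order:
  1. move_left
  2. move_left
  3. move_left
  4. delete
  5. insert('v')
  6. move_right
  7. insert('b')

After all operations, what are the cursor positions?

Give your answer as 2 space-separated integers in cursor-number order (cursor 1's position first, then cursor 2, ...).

Answer: 6 6

Derivation:
After op 1 (move_left): buffer="guwkevk" (len 7), cursors c1@4 c2@5, authorship .......
After op 2 (move_left): buffer="guwkevk" (len 7), cursors c1@3 c2@4, authorship .......
After op 3 (move_left): buffer="guwkevk" (len 7), cursors c1@2 c2@3, authorship .......
After op 4 (delete): buffer="gkevk" (len 5), cursors c1@1 c2@1, authorship .....
After op 5 (insert('v')): buffer="gvvkevk" (len 7), cursors c1@3 c2@3, authorship .12....
After op 6 (move_right): buffer="gvvkevk" (len 7), cursors c1@4 c2@4, authorship .12....
After op 7 (insert('b')): buffer="gvvkbbevk" (len 9), cursors c1@6 c2@6, authorship .12.12...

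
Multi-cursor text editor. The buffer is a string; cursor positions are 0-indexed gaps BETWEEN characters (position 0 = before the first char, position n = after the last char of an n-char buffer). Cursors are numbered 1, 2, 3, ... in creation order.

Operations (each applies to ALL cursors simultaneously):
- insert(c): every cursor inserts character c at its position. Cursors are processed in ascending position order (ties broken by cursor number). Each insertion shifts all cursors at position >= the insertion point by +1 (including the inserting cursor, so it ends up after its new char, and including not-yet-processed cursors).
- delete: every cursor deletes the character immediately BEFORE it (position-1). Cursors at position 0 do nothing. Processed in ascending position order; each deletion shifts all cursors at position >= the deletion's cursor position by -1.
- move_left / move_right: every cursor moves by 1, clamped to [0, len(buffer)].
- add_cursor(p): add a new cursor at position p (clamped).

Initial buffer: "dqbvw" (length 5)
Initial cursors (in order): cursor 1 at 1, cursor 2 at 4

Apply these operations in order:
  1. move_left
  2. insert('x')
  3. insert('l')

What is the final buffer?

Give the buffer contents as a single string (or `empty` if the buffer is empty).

Answer: xldqbxlvw

Derivation:
After op 1 (move_left): buffer="dqbvw" (len 5), cursors c1@0 c2@3, authorship .....
After op 2 (insert('x')): buffer="xdqbxvw" (len 7), cursors c1@1 c2@5, authorship 1...2..
After op 3 (insert('l')): buffer="xldqbxlvw" (len 9), cursors c1@2 c2@7, authorship 11...22..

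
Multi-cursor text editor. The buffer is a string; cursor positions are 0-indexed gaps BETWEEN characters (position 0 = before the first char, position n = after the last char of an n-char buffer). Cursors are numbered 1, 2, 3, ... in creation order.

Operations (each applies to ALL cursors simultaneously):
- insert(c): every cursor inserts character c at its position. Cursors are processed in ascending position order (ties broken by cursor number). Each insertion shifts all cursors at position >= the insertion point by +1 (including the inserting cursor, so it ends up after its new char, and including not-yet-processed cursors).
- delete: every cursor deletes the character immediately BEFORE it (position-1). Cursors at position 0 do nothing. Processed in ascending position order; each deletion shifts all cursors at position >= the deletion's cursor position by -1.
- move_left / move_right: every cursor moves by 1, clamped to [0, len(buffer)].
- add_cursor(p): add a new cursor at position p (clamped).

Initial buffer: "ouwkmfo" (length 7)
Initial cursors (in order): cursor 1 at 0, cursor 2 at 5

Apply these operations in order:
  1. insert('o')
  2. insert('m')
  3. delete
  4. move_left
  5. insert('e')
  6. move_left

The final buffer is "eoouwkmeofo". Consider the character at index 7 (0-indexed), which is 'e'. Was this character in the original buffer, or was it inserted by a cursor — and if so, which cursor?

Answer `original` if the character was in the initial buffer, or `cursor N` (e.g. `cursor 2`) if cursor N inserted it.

After op 1 (insert('o')): buffer="oouwkmofo" (len 9), cursors c1@1 c2@7, authorship 1.....2..
After op 2 (insert('m')): buffer="omouwkmomfo" (len 11), cursors c1@2 c2@9, authorship 11.....22..
After op 3 (delete): buffer="oouwkmofo" (len 9), cursors c1@1 c2@7, authorship 1.....2..
After op 4 (move_left): buffer="oouwkmofo" (len 9), cursors c1@0 c2@6, authorship 1.....2..
After op 5 (insert('e')): buffer="eoouwkmeofo" (len 11), cursors c1@1 c2@8, authorship 11.....22..
After op 6 (move_left): buffer="eoouwkmeofo" (len 11), cursors c1@0 c2@7, authorship 11.....22..
Authorship (.=original, N=cursor N): 1 1 . . . . . 2 2 . .
Index 7: author = 2

Answer: cursor 2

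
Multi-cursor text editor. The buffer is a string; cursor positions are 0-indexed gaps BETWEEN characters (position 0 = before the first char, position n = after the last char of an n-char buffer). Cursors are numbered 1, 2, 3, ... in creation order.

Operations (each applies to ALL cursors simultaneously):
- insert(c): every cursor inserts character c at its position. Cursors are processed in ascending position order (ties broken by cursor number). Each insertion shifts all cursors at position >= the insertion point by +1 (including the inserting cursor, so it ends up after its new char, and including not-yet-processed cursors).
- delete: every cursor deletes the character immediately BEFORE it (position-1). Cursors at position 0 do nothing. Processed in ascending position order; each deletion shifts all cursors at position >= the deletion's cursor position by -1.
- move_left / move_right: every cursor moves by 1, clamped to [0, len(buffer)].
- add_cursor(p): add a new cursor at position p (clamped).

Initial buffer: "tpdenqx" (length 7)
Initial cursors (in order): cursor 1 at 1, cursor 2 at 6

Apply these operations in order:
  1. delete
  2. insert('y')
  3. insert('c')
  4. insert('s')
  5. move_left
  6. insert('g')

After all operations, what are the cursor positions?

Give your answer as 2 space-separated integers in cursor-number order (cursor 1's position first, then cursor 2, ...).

Answer: 3 11

Derivation:
After op 1 (delete): buffer="pdenx" (len 5), cursors c1@0 c2@4, authorship .....
After op 2 (insert('y')): buffer="ypdenyx" (len 7), cursors c1@1 c2@6, authorship 1....2.
After op 3 (insert('c')): buffer="ycpdenycx" (len 9), cursors c1@2 c2@8, authorship 11....22.
After op 4 (insert('s')): buffer="ycspdenycsx" (len 11), cursors c1@3 c2@10, authorship 111....222.
After op 5 (move_left): buffer="ycspdenycsx" (len 11), cursors c1@2 c2@9, authorship 111....222.
After op 6 (insert('g')): buffer="ycgspdenycgsx" (len 13), cursors c1@3 c2@11, authorship 1111....2222.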